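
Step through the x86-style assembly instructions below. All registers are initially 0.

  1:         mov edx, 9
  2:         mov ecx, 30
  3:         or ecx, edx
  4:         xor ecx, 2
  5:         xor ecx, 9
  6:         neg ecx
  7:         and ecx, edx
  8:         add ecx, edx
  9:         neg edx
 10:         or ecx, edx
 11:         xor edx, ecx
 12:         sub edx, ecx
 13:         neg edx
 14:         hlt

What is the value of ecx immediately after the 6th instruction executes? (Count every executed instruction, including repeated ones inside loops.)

after mov edx, 9: edx=9
after mov ecx, 30: ecx=30
after or ecx, edx: ecx=30|9=31
after xor ecx, 2: ecx=31^2=29
after xor ecx, 9: ecx=29^9=20
after neg ecx: ecx=-(20)=-20
After step 6: ecx = -20.

-20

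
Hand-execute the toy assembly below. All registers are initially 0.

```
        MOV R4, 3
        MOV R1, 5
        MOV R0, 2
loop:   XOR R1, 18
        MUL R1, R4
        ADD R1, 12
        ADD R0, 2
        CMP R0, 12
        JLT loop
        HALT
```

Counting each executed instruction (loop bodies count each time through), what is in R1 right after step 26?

1893

after MOV R4, 3: R4=3
after MOV R1, 5: R1=5
after MOV R0, 2: R0=2
after XOR R1, 18: R1=5^18=23
after MUL R1, R4: R1=23*3=69
after ADD R1, 12: R1=69+12=81
after ADD R0, 2: R0=2+2=4
CMP R0, 12  (cmp 4,12)
JLT loop: taken
after XOR R1, 18: R1=81^18=67
after MUL R1, R4: R1=67*3=201
after ADD R1, 12: R1=201+12=213
after ADD R0, 2: R0=4+2=6
CMP R0, 12  (cmp 6,12)
JLT loop: taken
after XOR R1, 18: R1=213^18=199
after MUL R1, R4: R1=199*3=597
after ADD R1, 12: R1=597+12=609
after ADD R0, 2: R0=6+2=8
CMP R0, 12  (cmp 8,12)
JLT loop: taken
after XOR R1, 18: R1=609^18=627
after MUL R1, R4: R1=627*3=1881
after ADD R1, 12: R1=1881+12=1893
after ADD R0, 2: R0=8+2=10
CMP R0, 12  (cmp 10,12)
After step 26: R1 = 1893.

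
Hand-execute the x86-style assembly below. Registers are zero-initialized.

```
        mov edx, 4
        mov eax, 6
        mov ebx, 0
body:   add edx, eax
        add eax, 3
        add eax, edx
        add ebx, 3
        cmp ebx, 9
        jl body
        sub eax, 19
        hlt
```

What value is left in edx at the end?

mov edx, 4 → edx=4
mov eax, 6 → eax=6
mov ebx, 0 → ebx=0
add edx, eax → edx=4+6=10
add eax, 3 → eax=6+3=9
add eax, edx → eax=9+10=19
add ebx, 3 → ebx=0+3=3
cmp ebx, 9  (cmp 3,9)
jl body: taken
add edx, eax → edx=10+19=29
add eax, 3 → eax=19+3=22
add eax, edx → eax=22+29=51
add ebx, 3 → ebx=3+3=6
cmp ebx, 9  (cmp 6,9)
jl body: taken
add edx, eax → edx=29+51=80
add eax, 3 → eax=51+3=54
add eax, edx → eax=54+80=134
add ebx, 3 → ebx=6+3=9
cmp ebx, 9  (cmp 9,9)
jl body: not taken
sub eax, 19 → eax=134-19=115
halt.

80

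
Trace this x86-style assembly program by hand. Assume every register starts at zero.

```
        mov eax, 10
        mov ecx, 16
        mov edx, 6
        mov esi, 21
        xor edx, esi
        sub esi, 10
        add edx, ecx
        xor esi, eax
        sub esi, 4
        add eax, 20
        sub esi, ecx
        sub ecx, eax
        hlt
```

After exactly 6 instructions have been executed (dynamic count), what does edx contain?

19

eax=10
ecx=16
edx=6
esi=21
edx=6^21=19
esi=21-10=11
After step 6: edx = 19.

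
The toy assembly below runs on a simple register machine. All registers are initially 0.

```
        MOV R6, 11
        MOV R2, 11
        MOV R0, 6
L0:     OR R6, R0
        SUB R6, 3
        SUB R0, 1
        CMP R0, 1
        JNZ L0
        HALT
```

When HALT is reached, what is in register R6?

after MOV R6, 11: R6=11
after MOV R2, 11: R2=11
after MOV R0, 6: R0=6
after OR R6, R0: R6=11|6=15
after SUB R6, 3: R6=15-3=12
after SUB R0, 1: R0=6-1=5
CMP R0, 1  (cmp 5,1)
JNZ L0: taken
after OR R6, R0: R6=12|5=13
after SUB R6, 3: R6=13-3=10
after SUB R0, 1: R0=5-1=4
CMP R0, 1  (cmp 4,1)
JNZ L0: taken
after OR R6, R0: R6=10|4=14
after SUB R6, 3: R6=14-3=11
after SUB R0, 1: R0=4-1=3
CMP R0, 1  (cmp 3,1)
JNZ L0: taken
after OR R6, R0: R6=11|3=11
after SUB R6, 3: R6=11-3=8
after SUB R0, 1: R0=3-1=2
CMP R0, 1  (cmp 2,1)
JNZ L0: taken
after OR R6, R0: R6=8|2=10
after SUB R6, 3: R6=10-3=7
after SUB R0, 1: R0=2-1=1
CMP R0, 1  (cmp 1,1)
JNZ L0: not taken
halt.

7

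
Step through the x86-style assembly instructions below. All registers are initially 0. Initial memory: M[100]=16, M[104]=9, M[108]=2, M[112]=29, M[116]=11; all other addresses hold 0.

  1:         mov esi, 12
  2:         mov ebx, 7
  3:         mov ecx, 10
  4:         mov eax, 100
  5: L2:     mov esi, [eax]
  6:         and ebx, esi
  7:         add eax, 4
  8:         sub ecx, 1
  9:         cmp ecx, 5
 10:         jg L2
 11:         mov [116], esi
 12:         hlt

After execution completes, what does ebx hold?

after mov esi, 12: esi=12
after mov ebx, 7: ebx=7
after mov ecx, 10: ecx=10
after mov eax, 100: eax=100
after mov esi, [eax]: esi=M[100]=16
after and ebx, esi: ebx=7&16=0
after add eax, 4: eax=100+4=104
after sub ecx, 1: ecx=10-1=9
cmp ecx, 5  (cmp 9,5)
jg L2: taken
after mov esi, [eax]: esi=M[104]=9
after and ebx, esi: ebx=0&9=0
after add eax, 4: eax=104+4=108
after sub ecx, 1: ecx=9-1=8
cmp ecx, 5  (cmp 8,5)
jg L2: taken
after mov esi, [eax]: esi=M[108]=2
after and ebx, esi: ebx=0&2=0
after add eax, 4: eax=108+4=112
after sub ecx, 1: ecx=8-1=7
cmp ecx, 5  (cmp 7,5)
jg L2: taken
after mov esi, [eax]: esi=M[112]=29
after and ebx, esi: ebx=0&29=0
after add eax, 4: eax=112+4=116
after sub ecx, 1: ecx=7-1=6
cmp ecx, 5  (cmp 6,5)
jg L2: taken
after mov esi, [eax]: esi=M[116]=11
after and ebx, esi: ebx=0&11=0
after add eax, 4: eax=116+4=120
after sub ecx, 1: ecx=6-1=5
cmp ecx, 5  (cmp 5,5)
jg L2: not taken
mov [116], esi → M[116]=11
halt.

0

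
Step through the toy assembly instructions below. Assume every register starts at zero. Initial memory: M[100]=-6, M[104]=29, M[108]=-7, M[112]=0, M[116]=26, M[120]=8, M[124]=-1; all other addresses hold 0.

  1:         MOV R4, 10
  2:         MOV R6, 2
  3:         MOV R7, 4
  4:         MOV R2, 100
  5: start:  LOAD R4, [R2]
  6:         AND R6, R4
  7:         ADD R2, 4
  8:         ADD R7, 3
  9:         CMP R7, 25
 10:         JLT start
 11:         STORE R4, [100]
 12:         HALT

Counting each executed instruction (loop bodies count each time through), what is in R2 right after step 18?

108

after MOV R4, 10: R4=10
after MOV R6, 2: R6=2
after MOV R7, 4: R7=4
after MOV R2, 100: R2=100
after LOAD R4, [R2]: R4=M[100]=-6
after AND R6, R4: R6=2&(-6)=2
after ADD R2, 4: R2=100+4=104
after ADD R7, 3: R7=4+3=7
CMP R7, 25  (cmp 7,25)
JLT start: taken
after LOAD R4, [R2]: R4=M[104]=29
after AND R6, R4: R6=2&29=0
after ADD R2, 4: R2=104+4=108
after ADD R7, 3: R7=7+3=10
CMP R7, 25  (cmp 10,25)
JLT start: taken
after LOAD R4, [R2]: R4=M[108]=-7
after AND R6, R4: R6=0&(-7)=0
After step 18: R2 = 108.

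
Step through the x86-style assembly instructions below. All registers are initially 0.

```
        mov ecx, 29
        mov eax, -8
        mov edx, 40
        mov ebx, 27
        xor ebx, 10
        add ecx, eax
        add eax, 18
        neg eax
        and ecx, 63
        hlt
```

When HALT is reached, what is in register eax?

-10

after mov ecx, 29: ecx=29
after mov eax, -8: eax=-8
after mov edx, 40: edx=40
after mov ebx, 27: ebx=27
after xor ebx, 10: ebx=27^10=17
after add ecx, eax: ecx=29+(-8)=21
after add eax, 18: eax=(-8)+18=10
after neg eax: eax=-(10)=-10
after and ecx, 63: ecx=21&63=21
halt.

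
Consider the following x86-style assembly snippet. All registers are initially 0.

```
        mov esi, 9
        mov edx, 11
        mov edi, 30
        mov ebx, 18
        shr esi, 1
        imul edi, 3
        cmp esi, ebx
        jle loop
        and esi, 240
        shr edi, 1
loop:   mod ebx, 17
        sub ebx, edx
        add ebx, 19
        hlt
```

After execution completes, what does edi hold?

90

after mov esi, 9: esi=9
after mov edx, 11: edx=11
after mov edi, 30: edi=30
after mov ebx, 18: ebx=18
after shr esi, 1: esi=9>>1=4
after imul edi, 3: edi=30*3=90
cmp esi, ebx  (cmp 4,18)
jle loop: taken
after mod ebx, 17: ebx=18%17=1
after sub ebx, edx: ebx=1-11=-10
after add ebx, 19: ebx=(-10)+19=9
halt.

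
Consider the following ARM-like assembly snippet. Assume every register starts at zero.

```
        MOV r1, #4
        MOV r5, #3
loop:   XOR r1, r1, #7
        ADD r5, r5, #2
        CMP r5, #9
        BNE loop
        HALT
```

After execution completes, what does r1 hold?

after MOV r1, #4: r1=4
after MOV r5, #3: r5=3
after XOR r1, r1, #7: r1=4^7=3
after ADD r5, r5, #2: r5=3+2=5
CMP r5, #9  (cmp 5,9)
BNE loop: taken
after XOR r1, r1, #7: r1=3^7=4
after ADD r5, r5, #2: r5=5+2=7
CMP r5, #9  (cmp 7,9)
BNE loop: taken
after XOR r1, r1, #7: r1=4^7=3
after ADD r5, r5, #2: r5=7+2=9
CMP r5, #9  (cmp 9,9)
BNE loop: not taken
halt.

3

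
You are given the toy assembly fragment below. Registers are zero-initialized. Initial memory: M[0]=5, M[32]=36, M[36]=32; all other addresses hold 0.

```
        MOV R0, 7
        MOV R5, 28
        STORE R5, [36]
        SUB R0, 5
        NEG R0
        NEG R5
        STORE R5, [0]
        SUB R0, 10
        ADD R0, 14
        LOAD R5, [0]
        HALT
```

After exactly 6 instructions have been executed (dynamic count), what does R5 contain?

-28

R0=7
R5=28
STORE R5, [36] → M[36]=28
R0=7-5=2
R0=-(2)=-2
R5=-(28)=-28
After step 6: R5 = -28.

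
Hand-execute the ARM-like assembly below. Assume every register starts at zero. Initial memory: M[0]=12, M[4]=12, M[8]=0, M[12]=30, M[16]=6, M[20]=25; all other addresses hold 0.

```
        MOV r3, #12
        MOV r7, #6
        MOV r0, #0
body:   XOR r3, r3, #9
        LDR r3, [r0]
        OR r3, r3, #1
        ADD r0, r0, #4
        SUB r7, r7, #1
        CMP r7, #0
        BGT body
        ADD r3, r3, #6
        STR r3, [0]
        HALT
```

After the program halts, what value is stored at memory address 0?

MOV r3, #12 → r3=12
MOV r7, #6 → r7=6
MOV r0, #0 → r0=0
XOR r3, r3, #9 → r3=12^9=5
LDR r3, [r0] → r3=M[0]=12
OR r3, r3, #1 → r3=12|1=13
ADD r0, r0, #4 → r0=0+4=4
SUB r7, r7, #1 → r7=6-1=5
CMP r7, #0  (cmp 5,0)
BGT body: taken
XOR r3, r3, #9 → r3=13^9=4
LDR r3, [r0] → r3=M[4]=12
OR r3, r3, #1 → r3=12|1=13
ADD r0, r0, #4 → r0=4+4=8
SUB r7, r7, #1 → r7=5-1=4
CMP r7, #0  (cmp 4,0)
BGT body: taken
XOR r3, r3, #9 → r3=13^9=4
LDR r3, [r0] → r3=M[8]=0
OR r3, r3, #1 → r3=0|1=1
ADD r0, r0, #4 → r0=8+4=12
SUB r7, r7, #1 → r7=4-1=3
CMP r7, #0  (cmp 3,0)
BGT body: taken
XOR r3, r3, #9 → r3=1^9=8
LDR r3, [r0] → r3=M[12]=30
OR r3, r3, #1 → r3=30|1=31
ADD r0, r0, #4 → r0=12+4=16
SUB r7, r7, #1 → r7=3-1=2
CMP r7, #0  (cmp 2,0)
BGT body: taken
XOR r3, r3, #9 → r3=31^9=22
LDR r3, [r0] → r3=M[16]=6
OR r3, r3, #1 → r3=6|1=7
ADD r0, r0, #4 → r0=16+4=20
SUB r7, r7, #1 → r7=2-1=1
CMP r7, #0  (cmp 1,0)
BGT body: taken
XOR r3, r3, #9 → r3=7^9=14
LDR r3, [r0] → r3=M[20]=25
OR r3, r3, #1 → r3=25|1=25
ADD r0, r0, #4 → r0=20+4=24
SUB r7, r7, #1 → r7=1-1=0
CMP r7, #0  (cmp 0,0)
BGT body: not taken
ADD r3, r3, #6 → r3=25+6=31
STR r3, [0] → M[0]=31
halt.

31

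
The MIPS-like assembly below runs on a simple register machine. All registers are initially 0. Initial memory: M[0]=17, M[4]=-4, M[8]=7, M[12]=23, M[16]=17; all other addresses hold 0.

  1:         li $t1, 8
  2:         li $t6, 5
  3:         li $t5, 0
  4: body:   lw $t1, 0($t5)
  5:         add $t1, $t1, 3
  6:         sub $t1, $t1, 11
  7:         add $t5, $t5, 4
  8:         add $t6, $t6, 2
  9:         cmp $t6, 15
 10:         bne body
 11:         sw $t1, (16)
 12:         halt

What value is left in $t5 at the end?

li $t1, 8 → $t1=8
li $t6, 5 → $t6=5
li $t5, 0 → $t5=0
lw $t1, 0($t5) → $t1=M[0]=17
add $t1, $t1, 3 → $t1=17+3=20
sub $t1, $t1, 11 → $t1=20-11=9
add $t5, $t5, 4 → $t5=0+4=4
add $t6, $t6, 2 → $t6=5+2=7
cmp $t6, 15  (cmp 7,15)
bne body: taken
lw $t1, 0($t5) → $t1=M[4]=-4
add $t1, $t1, 3 → $t1=(-4)+3=-1
sub $t1, $t1, 11 → $t1=(-1)-11=-12
add $t5, $t5, 4 → $t5=4+4=8
add $t6, $t6, 2 → $t6=7+2=9
cmp $t6, 15  (cmp 9,15)
bne body: taken
lw $t1, 0($t5) → $t1=M[8]=7
add $t1, $t1, 3 → $t1=7+3=10
sub $t1, $t1, 11 → $t1=10-11=-1
add $t5, $t5, 4 → $t5=8+4=12
add $t6, $t6, 2 → $t6=9+2=11
cmp $t6, 15  (cmp 11,15)
bne body: taken
lw $t1, 0($t5) → $t1=M[12]=23
add $t1, $t1, 3 → $t1=23+3=26
sub $t1, $t1, 11 → $t1=26-11=15
add $t5, $t5, 4 → $t5=12+4=16
add $t6, $t6, 2 → $t6=11+2=13
cmp $t6, 15  (cmp 13,15)
bne body: taken
lw $t1, 0($t5) → $t1=M[16]=17
add $t1, $t1, 3 → $t1=17+3=20
sub $t1, $t1, 11 → $t1=20-11=9
add $t5, $t5, 4 → $t5=16+4=20
add $t6, $t6, 2 → $t6=13+2=15
cmp $t6, 15  (cmp 15,15)
bne body: not taken
sw $t1, (16) → M[16]=9
halt.

20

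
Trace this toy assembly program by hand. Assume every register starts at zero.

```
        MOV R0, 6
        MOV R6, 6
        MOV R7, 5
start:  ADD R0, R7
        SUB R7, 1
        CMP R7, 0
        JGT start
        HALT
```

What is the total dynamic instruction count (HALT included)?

24

R0=6
R6=6
R7=5
R0=6+5=11
R7=5-1=4
CMP R7, 0  (cmp 4,0)
JGT start: taken
R0=11+4=15
R7=4-1=3
CMP R7, 0  (cmp 3,0)
JGT start: taken
R0=15+3=18
R7=3-1=2
CMP R7, 0  (cmp 2,0)
JGT start: taken
R0=18+2=20
R7=2-1=1
CMP R7, 0  (cmp 1,0)
JGT start: taken
R0=20+1=21
R7=1-1=0
CMP R7, 0  (cmp 0,0)
JGT start: not taken
halt.
Total executed instructions: 24.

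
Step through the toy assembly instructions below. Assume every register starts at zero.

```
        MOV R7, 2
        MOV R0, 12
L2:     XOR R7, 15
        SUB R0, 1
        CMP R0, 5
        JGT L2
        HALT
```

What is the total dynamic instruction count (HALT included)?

31

after MOV R7, 2: R7=2
after MOV R0, 12: R0=12
after XOR R7, 15: R7=2^15=13
after SUB R0, 1: R0=12-1=11
CMP R0, 5  (cmp 11,5)
JGT L2: taken
after XOR R7, 15: R7=13^15=2
after SUB R0, 1: R0=11-1=10
CMP R0, 5  (cmp 10,5)
JGT L2: taken
after XOR R7, 15: R7=2^15=13
after SUB R0, 1: R0=10-1=9
CMP R0, 5  (cmp 9,5)
JGT L2: taken
after XOR R7, 15: R7=13^15=2
after SUB R0, 1: R0=9-1=8
CMP R0, 5  (cmp 8,5)
JGT L2: taken
after XOR R7, 15: R7=2^15=13
after SUB R0, 1: R0=8-1=7
CMP R0, 5  (cmp 7,5)
JGT L2: taken
after XOR R7, 15: R7=13^15=2
after SUB R0, 1: R0=7-1=6
CMP R0, 5  (cmp 6,5)
JGT L2: taken
after XOR R7, 15: R7=2^15=13
after SUB R0, 1: R0=6-1=5
CMP R0, 5  (cmp 5,5)
JGT L2: not taken
halt.
Total executed instructions: 31.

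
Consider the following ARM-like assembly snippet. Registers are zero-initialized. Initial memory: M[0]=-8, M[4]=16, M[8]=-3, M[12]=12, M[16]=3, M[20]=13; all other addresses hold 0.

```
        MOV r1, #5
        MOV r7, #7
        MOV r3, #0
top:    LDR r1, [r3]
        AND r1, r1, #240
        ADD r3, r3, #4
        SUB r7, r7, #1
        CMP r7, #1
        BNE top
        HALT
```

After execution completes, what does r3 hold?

after MOV r1, #5: r1=5
after MOV r7, #7: r7=7
after MOV r3, #0: r3=0
after LDR r1, [r3]: r1=M[0]=-8
after AND r1, r1, #240: r1=(-8)&240=240
after ADD r3, r3, #4: r3=0+4=4
after SUB r7, r7, #1: r7=7-1=6
CMP r7, #1  (cmp 6,1)
BNE top: taken
after LDR r1, [r3]: r1=M[4]=16
after AND r1, r1, #240: r1=16&240=16
after ADD r3, r3, #4: r3=4+4=8
after SUB r7, r7, #1: r7=6-1=5
CMP r7, #1  (cmp 5,1)
BNE top: taken
after LDR r1, [r3]: r1=M[8]=-3
after AND r1, r1, #240: r1=(-3)&240=240
after ADD r3, r3, #4: r3=8+4=12
after SUB r7, r7, #1: r7=5-1=4
CMP r7, #1  (cmp 4,1)
BNE top: taken
after LDR r1, [r3]: r1=M[12]=12
after AND r1, r1, #240: r1=12&240=0
after ADD r3, r3, #4: r3=12+4=16
after SUB r7, r7, #1: r7=4-1=3
CMP r7, #1  (cmp 3,1)
BNE top: taken
after LDR r1, [r3]: r1=M[16]=3
after AND r1, r1, #240: r1=3&240=0
after ADD r3, r3, #4: r3=16+4=20
after SUB r7, r7, #1: r7=3-1=2
CMP r7, #1  (cmp 2,1)
BNE top: taken
after LDR r1, [r3]: r1=M[20]=13
after AND r1, r1, #240: r1=13&240=0
after ADD r3, r3, #4: r3=20+4=24
after SUB r7, r7, #1: r7=2-1=1
CMP r7, #1  (cmp 1,1)
BNE top: not taken
halt.

24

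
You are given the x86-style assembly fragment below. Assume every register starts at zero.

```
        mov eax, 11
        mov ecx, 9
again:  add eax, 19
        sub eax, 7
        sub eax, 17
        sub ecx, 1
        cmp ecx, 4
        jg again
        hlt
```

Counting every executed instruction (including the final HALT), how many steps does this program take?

eax=11
ecx=9
eax=11+19=30
eax=30-7=23
eax=23-17=6
ecx=9-1=8
cmp ecx, 4  (cmp 8,4)
jg again: taken
eax=6+19=25
eax=25-7=18
eax=18-17=1
ecx=8-1=7
cmp ecx, 4  (cmp 7,4)
jg again: taken
eax=1+19=20
eax=20-7=13
eax=13-17=-4
ecx=7-1=6
cmp ecx, 4  (cmp 6,4)
jg again: taken
eax=(-4)+19=15
eax=15-7=8
eax=8-17=-9
ecx=6-1=5
cmp ecx, 4  (cmp 5,4)
jg again: taken
eax=(-9)+19=10
eax=10-7=3
eax=3-17=-14
ecx=5-1=4
cmp ecx, 4  (cmp 4,4)
jg again: not taken
halt.
Total executed instructions: 33.

33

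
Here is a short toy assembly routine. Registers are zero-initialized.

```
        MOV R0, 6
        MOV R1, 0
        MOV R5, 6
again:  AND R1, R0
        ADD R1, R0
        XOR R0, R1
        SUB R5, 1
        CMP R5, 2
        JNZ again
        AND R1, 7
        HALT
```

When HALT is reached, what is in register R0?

0

after MOV R0, 6: R0=6
after MOV R1, 0: R1=0
after MOV R5, 6: R5=6
after AND R1, R0: R1=0&6=0
after ADD R1, R0: R1=0+6=6
after XOR R0, R1: R0=6^6=0
after SUB R5, 1: R5=6-1=5
CMP R5, 2  (cmp 5,2)
JNZ again: taken
after AND R1, R0: R1=6&0=0
after ADD R1, R0: R1=0+0=0
after XOR R0, R1: R0=0^0=0
after SUB R5, 1: R5=5-1=4
CMP R5, 2  (cmp 4,2)
JNZ again: taken
after AND R1, R0: R1=0&0=0
after ADD R1, R0: R1=0+0=0
after XOR R0, R1: R0=0^0=0
after SUB R5, 1: R5=4-1=3
CMP R5, 2  (cmp 3,2)
JNZ again: taken
after AND R1, R0: R1=0&0=0
after ADD R1, R0: R1=0+0=0
after XOR R0, R1: R0=0^0=0
after SUB R5, 1: R5=3-1=2
CMP R5, 2  (cmp 2,2)
JNZ again: not taken
after AND R1, 7: R1=0&7=0
halt.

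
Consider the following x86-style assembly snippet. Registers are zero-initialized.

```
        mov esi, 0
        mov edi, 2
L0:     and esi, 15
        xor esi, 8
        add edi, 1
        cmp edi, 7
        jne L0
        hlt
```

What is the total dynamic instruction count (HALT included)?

esi=0
edi=2
esi=0&15=0
esi=0^8=8
edi=2+1=3
cmp edi, 7  (cmp 3,7)
jne L0: taken
esi=8&15=8
esi=8^8=0
edi=3+1=4
cmp edi, 7  (cmp 4,7)
jne L0: taken
esi=0&15=0
esi=0^8=8
edi=4+1=5
cmp edi, 7  (cmp 5,7)
jne L0: taken
esi=8&15=8
esi=8^8=0
edi=5+1=6
cmp edi, 7  (cmp 6,7)
jne L0: taken
esi=0&15=0
esi=0^8=8
edi=6+1=7
cmp edi, 7  (cmp 7,7)
jne L0: not taken
halt.
Total executed instructions: 28.

28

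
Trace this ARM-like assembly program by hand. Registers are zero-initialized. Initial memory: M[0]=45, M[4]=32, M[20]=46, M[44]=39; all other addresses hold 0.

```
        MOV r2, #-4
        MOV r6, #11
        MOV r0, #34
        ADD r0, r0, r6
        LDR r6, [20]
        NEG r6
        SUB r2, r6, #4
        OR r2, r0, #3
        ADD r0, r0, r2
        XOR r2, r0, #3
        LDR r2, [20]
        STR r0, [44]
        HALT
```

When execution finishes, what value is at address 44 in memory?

r2=-4
r6=11
r0=34
r0=34+11=45
r6=M[20]=46
r6=-(46)=-46
r2=(-46)-4=-50
r2=45|3=47
r0=45+47=92
r2=92^3=95
r2=M[20]=46
STR r0, [44] → M[44]=92
halt.

92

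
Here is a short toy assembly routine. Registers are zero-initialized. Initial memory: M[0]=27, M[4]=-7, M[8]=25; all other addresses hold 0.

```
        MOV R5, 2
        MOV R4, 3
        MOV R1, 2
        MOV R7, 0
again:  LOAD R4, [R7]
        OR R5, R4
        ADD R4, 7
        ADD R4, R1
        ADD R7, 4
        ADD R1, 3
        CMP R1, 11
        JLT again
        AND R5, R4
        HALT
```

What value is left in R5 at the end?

after MOV R5, 2: R5=2
after MOV R4, 3: R4=3
after MOV R1, 2: R1=2
after MOV R7, 0: R7=0
after LOAD R4, [R7]: R4=M[0]=27
after OR R5, R4: R5=2|27=27
after ADD R4, 7: R4=27+7=34
after ADD R4, R1: R4=34+2=36
after ADD R7, 4: R7=0+4=4
after ADD R1, 3: R1=2+3=5
CMP R1, 11  (cmp 5,11)
JLT again: taken
after LOAD R4, [R7]: R4=M[4]=-7
after OR R5, R4: R5=27|(-7)=-5
after ADD R4, 7: R4=(-7)+7=0
after ADD R4, R1: R4=0+5=5
after ADD R7, 4: R7=4+4=8
after ADD R1, 3: R1=5+3=8
CMP R1, 11  (cmp 8,11)
JLT again: taken
after LOAD R4, [R7]: R4=M[8]=25
after OR R5, R4: R5=(-5)|25=-5
after ADD R4, 7: R4=25+7=32
after ADD R4, R1: R4=32+8=40
after ADD R7, 4: R7=8+4=12
after ADD R1, 3: R1=8+3=11
CMP R1, 11  (cmp 11,11)
JLT again: not taken
after AND R5, R4: R5=(-5)&40=40
halt.

40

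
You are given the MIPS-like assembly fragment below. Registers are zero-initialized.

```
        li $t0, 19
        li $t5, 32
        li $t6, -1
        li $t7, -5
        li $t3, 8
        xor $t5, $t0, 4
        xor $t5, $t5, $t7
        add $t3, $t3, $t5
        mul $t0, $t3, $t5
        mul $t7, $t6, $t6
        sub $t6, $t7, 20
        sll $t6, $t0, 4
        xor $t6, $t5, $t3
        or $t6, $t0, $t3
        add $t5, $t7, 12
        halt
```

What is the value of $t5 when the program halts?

13

$t0=19
$t5=32
$t6=-1
$t7=-5
$t3=8
$t5=19^4=23
$t5=23^(-5)=-20
$t3=8+(-20)=-12
$t0=(-12)*(-20)=240
$t7=(-1)*(-1)=1
$t6=1-20=-19
$t6=240<<4=3840
$t6=(-20)^(-12)=24
$t6=240|(-12)=-12
$t5=1+12=13
halt.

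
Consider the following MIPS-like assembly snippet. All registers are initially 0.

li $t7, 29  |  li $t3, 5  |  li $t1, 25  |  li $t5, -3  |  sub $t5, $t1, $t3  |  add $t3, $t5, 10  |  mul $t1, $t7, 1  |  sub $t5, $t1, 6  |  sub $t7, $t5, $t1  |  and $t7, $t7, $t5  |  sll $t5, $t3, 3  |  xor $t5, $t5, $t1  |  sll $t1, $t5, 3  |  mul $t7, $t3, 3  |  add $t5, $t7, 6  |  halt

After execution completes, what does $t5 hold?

96

$t7=29
$t3=5
$t1=25
$t5=-3
$t5=25-5=20
$t3=20+10=30
$t1=29*1=29
$t5=29-6=23
$t7=23-29=-6
$t7=(-6)&23=18
$t5=30<<3=240
$t5=240^29=237
$t1=237<<3=1896
$t7=30*3=90
$t5=90+6=96
halt.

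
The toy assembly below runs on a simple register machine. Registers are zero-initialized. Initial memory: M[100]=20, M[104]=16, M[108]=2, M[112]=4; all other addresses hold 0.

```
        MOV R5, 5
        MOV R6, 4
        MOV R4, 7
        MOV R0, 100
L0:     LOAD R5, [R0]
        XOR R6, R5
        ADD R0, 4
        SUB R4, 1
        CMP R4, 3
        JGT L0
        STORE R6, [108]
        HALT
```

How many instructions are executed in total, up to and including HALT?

30

MOV R5, 5 → R5=5
MOV R6, 4 → R6=4
MOV R4, 7 → R4=7
MOV R0, 100 → R0=100
LOAD R5, [R0] → R5=M[100]=20
XOR R6, R5 → R6=4^20=16
ADD R0, 4 → R0=100+4=104
SUB R4, 1 → R4=7-1=6
CMP R4, 3  (cmp 6,3)
JGT L0: taken
LOAD R5, [R0] → R5=M[104]=16
XOR R6, R5 → R6=16^16=0
ADD R0, 4 → R0=104+4=108
SUB R4, 1 → R4=6-1=5
CMP R4, 3  (cmp 5,3)
JGT L0: taken
LOAD R5, [R0] → R5=M[108]=2
XOR R6, R5 → R6=0^2=2
ADD R0, 4 → R0=108+4=112
SUB R4, 1 → R4=5-1=4
CMP R4, 3  (cmp 4,3)
JGT L0: taken
LOAD R5, [R0] → R5=M[112]=4
XOR R6, R5 → R6=2^4=6
ADD R0, 4 → R0=112+4=116
SUB R4, 1 → R4=4-1=3
CMP R4, 3  (cmp 3,3)
JGT L0: not taken
STORE R6, [108] → M[108]=6
halt.
Total executed instructions: 30.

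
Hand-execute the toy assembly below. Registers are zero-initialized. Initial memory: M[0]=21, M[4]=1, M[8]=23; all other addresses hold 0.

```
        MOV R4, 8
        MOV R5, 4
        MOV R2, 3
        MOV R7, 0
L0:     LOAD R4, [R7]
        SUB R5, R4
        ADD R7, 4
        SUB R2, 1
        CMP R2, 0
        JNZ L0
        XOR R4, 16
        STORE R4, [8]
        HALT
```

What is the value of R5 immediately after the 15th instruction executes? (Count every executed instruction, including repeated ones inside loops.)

-18

after MOV R4, 8: R4=8
after MOV R5, 4: R5=4
after MOV R2, 3: R2=3
after MOV R7, 0: R7=0
after LOAD R4, [R7]: R4=M[0]=21
after SUB R5, R4: R5=4-21=-17
after ADD R7, 4: R7=0+4=4
after SUB R2, 1: R2=3-1=2
CMP R2, 0  (cmp 2,0)
JNZ L0: taken
after LOAD R4, [R7]: R4=M[4]=1
after SUB R5, R4: R5=(-17)-1=-18
after ADD R7, 4: R7=4+4=8
after SUB R2, 1: R2=2-1=1
CMP R2, 0  (cmp 1,0)
After step 15: R5 = -18.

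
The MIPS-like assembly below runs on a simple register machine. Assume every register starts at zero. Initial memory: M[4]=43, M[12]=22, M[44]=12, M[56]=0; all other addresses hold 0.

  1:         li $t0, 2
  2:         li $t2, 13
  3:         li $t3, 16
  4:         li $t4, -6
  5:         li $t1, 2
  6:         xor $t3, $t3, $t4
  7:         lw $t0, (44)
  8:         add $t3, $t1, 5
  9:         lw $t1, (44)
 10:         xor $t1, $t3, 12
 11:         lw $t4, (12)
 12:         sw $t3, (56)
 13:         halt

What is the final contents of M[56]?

$t0=2
$t2=13
$t3=16
$t4=-6
$t1=2
$t3=16^(-6)=-22
$t0=M[44]=12
$t3=2+5=7
$t1=M[44]=12
$t1=7^12=11
$t4=M[12]=22
sw $t3, (56) → M[56]=7
halt.

7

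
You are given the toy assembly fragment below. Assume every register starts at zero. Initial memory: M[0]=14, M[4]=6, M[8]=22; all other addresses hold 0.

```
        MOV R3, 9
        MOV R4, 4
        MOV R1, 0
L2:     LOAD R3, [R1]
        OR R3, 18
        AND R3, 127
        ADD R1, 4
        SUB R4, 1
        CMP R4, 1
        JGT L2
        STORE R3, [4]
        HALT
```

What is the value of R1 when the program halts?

R3=9
R4=4
R1=0
R3=M[0]=14
R3=14|18=30
R3=30&127=30
R1=0+4=4
R4=4-1=3
CMP R4, 1  (cmp 3,1)
JGT L2: taken
R3=M[4]=6
R3=6|18=22
R3=22&127=22
R1=4+4=8
R4=3-1=2
CMP R4, 1  (cmp 2,1)
JGT L2: taken
R3=M[8]=22
R3=22|18=22
R3=22&127=22
R1=8+4=12
R4=2-1=1
CMP R4, 1  (cmp 1,1)
JGT L2: not taken
STORE R3, [4] → M[4]=22
halt.

12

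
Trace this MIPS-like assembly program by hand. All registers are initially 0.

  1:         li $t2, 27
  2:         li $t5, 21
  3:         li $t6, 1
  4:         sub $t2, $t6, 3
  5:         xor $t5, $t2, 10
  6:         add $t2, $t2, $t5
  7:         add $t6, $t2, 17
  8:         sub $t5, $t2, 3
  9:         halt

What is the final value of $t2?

-14

$t2=27
$t5=21
$t6=1
$t2=1-3=-2
$t5=(-2)^10=-12
$t2=(-2)+(-12)=-14
$t6=(-14)+17=3
$t5=(-14)-3=-17
halt.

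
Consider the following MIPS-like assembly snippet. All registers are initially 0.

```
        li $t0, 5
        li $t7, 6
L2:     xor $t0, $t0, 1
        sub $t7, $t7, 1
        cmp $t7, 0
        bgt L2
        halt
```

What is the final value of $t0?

li $t0, 5 → $t0=5
li $t7, 6 → $t7=6
xor $t0, $t0, 1 → $t0=5^1=4
sub $t7, $t7, 1 → $t7=6-1=5
cmp $t7, 0  (cmp 5,0)
bgt L2: taken
xor $t0, $t0, 1 → $t0=4^1=5
sub $t7, $t7, 1 → $t7=5-1=4
cmp $t7, 0  (cmp 4,0)
bgt L2: taken
xor $t0, $t0, 1 → $t0=5^1=4
sub $t7, $t7, 1 → $t7=4-1=3
cmp $t7, 0  (cmp 3,0)
bgt L2: taken
xor $t0, $t0, 1 → $t0=4^1=5
sub $t7, $t7, 1 → $t7=3-1=2
cmp $t7, 0  (cmp 2,0)
bgt L2: taken
xor $t0, $t0, 1 → $t0=5^1=4
sub $t7, $t7, 1 → $t7=2-1=1
cmp $t7, 0  (cmp 1,0)
bgt L2: taken
xor $t0, $t0, 1 → $t0=4^1=5
sub $t7, $t7, 1 → $t7=1-1=0
cmp $t7, 0  (cmp 0,0)
bgt L2: not taken
halt.

5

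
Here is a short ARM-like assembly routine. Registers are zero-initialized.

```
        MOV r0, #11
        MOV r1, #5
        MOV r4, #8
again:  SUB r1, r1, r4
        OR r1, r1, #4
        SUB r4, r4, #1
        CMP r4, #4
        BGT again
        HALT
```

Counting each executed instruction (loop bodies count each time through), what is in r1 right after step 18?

after MOV r0, #11: r0=11
after MOV r1, #5: r1=5
after MOV r4, #8: r4=8
after SUB r1, r1, r4: r1=5-8=-3
after OR r1, r1, #4: r1=(-3)|4=-3
after SUB r4, r4, #1: r4=8-1=7
CMP r4, #4  (cmp 7,4)
BGT again: taken
after SUB r1, r1, r4: r1=(-3)-7=-10
after OR r1, r1, #4: r1=(-10)|4=-10
after SUB r4, r4, #1: r4=7-1=6
CMP r4, #4  (cmp 6,4)
BGT again: taken
after SUB r1, r1, r4: r1=(-10)-6=-16
after OR r1, r1, #4: r1=(-16)|4=-12
after SUB r4, r4, #1: r4=6-1=5
CMP r4, #4  (cmp 5,4)
BGT again: taken
After step 18: r1 = -12.

-12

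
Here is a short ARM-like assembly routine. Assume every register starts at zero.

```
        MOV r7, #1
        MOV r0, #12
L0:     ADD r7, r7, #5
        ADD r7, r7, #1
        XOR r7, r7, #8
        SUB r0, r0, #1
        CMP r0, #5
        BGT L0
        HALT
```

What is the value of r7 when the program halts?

after MOV r7, #1: r7=1
after MOV r0, #12: r0=12
after ADD r7, r7, #5: r7=1+5=6
after ADD r7, r7, #1: r7=6+1=7
after XOR r7, r7, #8: r7=7^8=15
after SUB r0, r0, #1: r0=12-1=11
CMP r0, #5  (cmp 11,5)
BGT L0: taken
after ADD r7, r7, #5: r7=15+5=20
after ADD r7, r7, #1: r7=20+1=21
after XOR r7, r7, #8: r7=21^8=29
after SUB r0, r0, #1: r0=11-1=10
CMP r0, #5  (cmp 10,5)
BGT L0: taken
after ADD r7, r7, #5: r7=29+5=34
after ADD r7, r7, #1: r7=34+1=35
after XOR r7, r7, #8: r7=35^8=43
after SUB r0, r0, #1: r0=10-1=9
CMP r0, #5  (cmp 9,5)
BGT L0: taken
after ADD r7, r7, #5: r7=43+5=48
after ADD r7, r7, #1: r7=48+1=49
after XOR r7, r7, #8: r7=49^8=57
after SUB r0, r0, #1: r0=9-1=8
CMP r0, #5  (cmp 8,5)
BGT L0: taken
after ADD r7, r7, #5: r7=57+5=62
after ADD r7, r7, #1: r7=62+1=63
after XOR r7, r7, #8: r7=63^8=55
after SUB r0, r0, #1: r0=8-1=7
CMP r0, #5  (cmp 7,5)
BGT L0: taken
after ADD r7, r7, #5: r7=55+5=60
after ADD r7, r7, #1: r7=60+1=61
after XOR r7, r7, #8: r7=61^8=53
after SUB r0, r0, #1: r0=7-1=6
CMP r0, #5  (cmp 6,5)
BGT L0: taken
after ADD r7, r7, #5: r7=53+5=58
after ADD r7, r7, #1: r7=58+1=59
after XOR r7, r7, #8: r7=59^8=51
after SUB r0, r0, #1: r0=6-1=5
CMP r0, #5  (cmp 5,5)
BGT L0: not taken
halt.

51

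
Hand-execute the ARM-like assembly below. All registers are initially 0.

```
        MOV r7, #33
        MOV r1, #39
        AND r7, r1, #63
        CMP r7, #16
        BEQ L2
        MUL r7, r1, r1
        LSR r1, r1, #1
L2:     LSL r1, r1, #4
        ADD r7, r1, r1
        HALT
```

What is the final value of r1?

304

r7=33
r1=39
r7=39&63=39
CMP r7, #16  (cmp 39,16)
BEQ L2: not taken
r7=39*39=1521
r1=39>>1=19
r1=19<<4=304
r7=304+304=608
halt.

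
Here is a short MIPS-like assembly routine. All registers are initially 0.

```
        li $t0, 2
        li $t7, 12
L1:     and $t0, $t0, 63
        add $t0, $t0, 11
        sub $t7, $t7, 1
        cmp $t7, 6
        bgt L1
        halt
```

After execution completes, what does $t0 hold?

68

$t0=2
$t7=12
$t0=2&63=2
$t0=2+11=13
$t7=12-1=11
cmp $t7, 6  (cmp 11,6)
bgt L1: taken
$t0=13&63=13
$t0=13+11=24
$t7=11-1=10
cmp $t7, 6  (cmp 10,6)
bgt L1: taken
$t0=24&63=24
$t0=24+11=35
$t7=10-1=9
cmp $t7, 6  (cmp 9,6)
bgt L1: taken
$t0=35&63=35
$t0=35+11=46
$t7=9-1=8
cmp $t7, 6  (cmp 8,6)
bgt L1: taken
$t0=46&63=46
$t0=46+11=57
$t7=8-1=7
cmp $t7, 6  (cmp 7,6)
bgt L1: taken
$t0=57&63=57
$t0=57+11=68
$t7=7-1=6
cmp $t7, 6  (cmp 6,6)
bgt L1: not taken
halt.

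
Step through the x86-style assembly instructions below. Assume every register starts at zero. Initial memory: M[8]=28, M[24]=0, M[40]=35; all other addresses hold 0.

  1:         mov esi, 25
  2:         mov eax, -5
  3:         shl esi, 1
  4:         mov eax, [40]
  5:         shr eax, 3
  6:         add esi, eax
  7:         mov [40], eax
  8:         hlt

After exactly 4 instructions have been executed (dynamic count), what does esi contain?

50

mov esi, 25 → esi=25
mov eax, -5 → eax=-5
shl esi, 1 → esi=25<<1=50
mov eax, [40] → eax=M[40]=35
After step 4: esi = 50.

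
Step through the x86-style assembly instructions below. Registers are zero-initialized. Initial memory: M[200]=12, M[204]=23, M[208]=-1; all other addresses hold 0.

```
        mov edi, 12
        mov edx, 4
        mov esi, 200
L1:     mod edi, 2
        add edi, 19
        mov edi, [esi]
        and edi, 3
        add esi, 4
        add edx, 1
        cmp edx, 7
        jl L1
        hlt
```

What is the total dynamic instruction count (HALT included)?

edi=12
edx=4
esi=200
edi=12%2=0
edi=0+19=19
edi=M[200]=12
edi=12&3=0
esi=200+4=204
edx=4+1=5
cmp edx, 7  (cmp 5,7)
jl L1: taken
edi=0%2=0
edi=0+19=19
edi=M[204]=23
edi=23&3=3
esi=204+4=208
edx=5+1=6
cmp edx, 7  (cmp 6,7)
jl L1: taken
edi=3%2=1
edi=1+19=20
edi=M[208]=-1
edi=(-1)&3=3
esi=208+4=212
edx=6+1=7
cmp edx, 7  (cmp 7,7)
jl L1: not taken
halt.
Total executed instructions: 28.

28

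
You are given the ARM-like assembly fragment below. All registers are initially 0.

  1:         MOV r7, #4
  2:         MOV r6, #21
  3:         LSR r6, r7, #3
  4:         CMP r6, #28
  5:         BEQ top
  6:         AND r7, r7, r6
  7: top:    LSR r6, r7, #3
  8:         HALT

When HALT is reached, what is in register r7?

MOV r7, #4 → r7=4
MOV r6, #21 → r6=21
LSR r6, r7, #3 → r6=4>>3=0
CMP r6, #28  (cmp 0,28)
BEQ top: not taken
AND r7, r7, r6 → r7=4&0=0
LSR r6, r7, #3 → r6=0>>3=0
halt.

0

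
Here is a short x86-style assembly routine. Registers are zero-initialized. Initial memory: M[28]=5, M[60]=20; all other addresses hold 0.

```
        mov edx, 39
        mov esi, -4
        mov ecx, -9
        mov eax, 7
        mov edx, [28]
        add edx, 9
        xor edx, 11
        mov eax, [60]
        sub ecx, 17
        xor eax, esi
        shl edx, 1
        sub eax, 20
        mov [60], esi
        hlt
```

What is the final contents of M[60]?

-4

edx=39
esi=-4
ecx=-9
eax=7
edx=M[28]=5
edx=5+9=14
edx=14^11=5
eax=M[60]=20
ecx=(-9)-17=-26
eax=20^(-4)=-24
edx=5<<1=10
eax=(-24)-20=-44
mov [60], esi → M[60]=-4
halt.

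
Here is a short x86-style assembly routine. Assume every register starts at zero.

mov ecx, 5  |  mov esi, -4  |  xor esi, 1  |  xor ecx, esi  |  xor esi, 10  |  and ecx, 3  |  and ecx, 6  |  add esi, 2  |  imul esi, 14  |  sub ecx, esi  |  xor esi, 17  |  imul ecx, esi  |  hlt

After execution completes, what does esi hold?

ecx=5
esi=-4
esi=(-4)^1=-3
ecx=5^(-3)=-8
esi=(-3)^10=-9
ecx=(-8)&3=0
ecx=0&6=0
esi=(-9)+2=-7
esi=(-7)*14=-98
ecx=0-(-98)=98
esi=(-98)^17=-113
ecx=98*(-113)=-11074
halt.

-113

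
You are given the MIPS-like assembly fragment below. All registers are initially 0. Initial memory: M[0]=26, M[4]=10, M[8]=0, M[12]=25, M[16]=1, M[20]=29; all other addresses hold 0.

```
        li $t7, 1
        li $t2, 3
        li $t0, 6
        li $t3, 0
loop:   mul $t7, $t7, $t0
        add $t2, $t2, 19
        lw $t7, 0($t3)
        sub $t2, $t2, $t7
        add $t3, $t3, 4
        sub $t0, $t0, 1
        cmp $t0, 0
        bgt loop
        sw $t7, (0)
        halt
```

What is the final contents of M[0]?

29

after li $t7, 1: $t7=1
after li $t2, 3: $t2=3
after li $t0, 6: $t0=6
after li $t3, 0: $t3=0
after mul $t7, $t7, $t0: $t7=1*6=6
after add $t2, $t2, 19: $t2=3+19=22
after lw $t7, 0($t3): $t7=M[0]=26
after sub $t2, $t2, $t7: $t2=22-26=-4
after add $t3, $t3, 4: $t3=0+4=4
after sub $t0, $t0, 1: $t0=6-1=5
cmp $t0, 0  (cmp 5,0)
bgt loop: taken
after mul $t7, $t7, $t0: $t7=26*5=130
after add $t2, $t2, 19: $t2=(-4)+19=15
after lw $t7, 0($t3): $t7=M[4]=10
after sub $t2, $t2, $t7: $t2=15-10=5
after add $t3, $t3, 4: $t3=4+4=8
after sub $t0, $t0, 1: $t0=5-1=4
cmp $t0, 0  (cmp 4,0)
bgt loop: taken
after mul $t7, $t7, $t0: $t7=10*4=40
after add $t2, $t2, 19: $t2=5+19=24
after lw $t7, 0($t3): $t7=M[8]=0
after sub $t2, $t2, $t7: $t2=24-0=24
after add $t3, $t3, 4: $t3=8+4=12
after sub $t0, $t0, 1: $t0=4-1=3
cmp $t0, 0  (cmp 3,0)
bgt loop: taken
after mul $t7, $t7, $t0: $t7=0*3=0
after add $t2, $t2, 19: $t2=24+19=43
after lw $t7, 0($t3): $t7=M[12]=25
after sub $t2, $t2, $t7: $t2=43-25=18
after add $t3, $t3, 4: $t3=12+4=16
after sub $t0, $t0, 1: $t0=3-1=2
cmp $t0, 0  (cmp 2,0)
bgt loop: taken
after mul $t7, $t7, $t0: $t7=25*2=50
after add $t2, $t2, 19: $t2=18+19=37
after lw $t7, 0($t3): $t7=M[16]=1
after sub $t2, $t2, $t7: $t2=37-1=36
after add $t3, $t3, 4: $t3=16+4=20
after sub $t0, $t0, 1: $t0=2-1=1
cmp $t0, 0  (cmp 1,0)
bgt loop: taken
after mul $t7, $t7, $t0: $t7=1*1=1
after add $t2, $t2, 19: $t2=36+19=55
after lw $t7, 0($t3): $t7=M[20]=29
after sub $t2, $t2, $t7: $t2=55-29=26
after add $t3, $t3, 4: $t3=20+4=24
after sub $t0, $t0, 1: $t0=1-1=0
cmp $t0, 0  (cmp 0,0)
bgt loop: not taken
sw $t7, (0) → M[0]=29
halt.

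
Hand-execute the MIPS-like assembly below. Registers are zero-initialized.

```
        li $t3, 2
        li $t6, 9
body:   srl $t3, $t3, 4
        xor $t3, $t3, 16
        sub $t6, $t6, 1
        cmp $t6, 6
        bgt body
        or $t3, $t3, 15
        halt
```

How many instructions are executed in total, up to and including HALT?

19

li $t3, 2 → $t3=2
li $t6, 9 → $t6=9
srl $t3, $t3, 4 → $t3=2>>4=0
xor $t3, $t3, 16 → $t3=0^16=16
sub $t6, $t6, 1 → $t6=9-1=8
cmp $t6, 6  (cmp 8,6)
bgt body: taken
srl $t3, $t3, 4 → $t3=16>>4=1
xor $t3, $t3, 16 → $t3=1^16=17
sub $t6, $t6, 1 → $t6=8-1=7
cmp $t6, 6  (cmp 7,6)
bgt body: taken
srl $t3, $t3, 4 → $t3=17>>4=1
xor $t3, $t3, 16 → $t3=1^16=17
sub $t6, $t6, 1 → $t6=7-1=6
cmp $t6, 6  (cmp 6,6)
bgt body: not taken
or $t3, $t3, 15 → $t3=17|15=31
halt.
Total executed instructions: 19.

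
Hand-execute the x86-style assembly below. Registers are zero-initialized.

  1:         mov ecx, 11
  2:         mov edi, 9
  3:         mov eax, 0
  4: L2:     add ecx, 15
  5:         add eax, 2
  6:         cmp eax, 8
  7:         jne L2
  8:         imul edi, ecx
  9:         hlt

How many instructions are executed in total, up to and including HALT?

mov ecx, 11 → ecx=11
mov edi, 9 → edi=9
mov eax, 0 → eax=0
add ecx, 15 → ecx=11+15=26
add eax, 2 → eax=0+2=2
cmp eax, 8  (cmp 2,8)
jne L2: taken
add ecx, 15 → ecx=26+15=41
add eax, 2 → eax=2+2=4
cmp eax, 8  (cmp 4,8)
jne L2: taken
add ecx, 15 → ecx=41+15=56
add eax, 2 → eax=4+2=6
cmp eax, 8  (cmp 6,8)
jne L2: taken
add ecx, 15 → ecx=56+15=71
add eax, 2 → eax=6+2=8
cmp eax, 8  (cmp 8,8)
jne L2: not taken
imul edi, ecx → edi=9*71=639
halt.
Total executed instructions: 21.

21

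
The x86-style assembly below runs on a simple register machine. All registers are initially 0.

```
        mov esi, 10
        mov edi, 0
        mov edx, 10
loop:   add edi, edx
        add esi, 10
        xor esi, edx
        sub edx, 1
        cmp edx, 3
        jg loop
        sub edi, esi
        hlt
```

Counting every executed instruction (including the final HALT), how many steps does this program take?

after mov esi, 10: esi=10
after mov edi, 0: edi=0
after mov edx, 10: edx=10
after add edi, edx: edi=0+10=10
after add esi, 10: esi=10+10=20
after xor esi, edx: esi=20^10=30
after sub edx, 1: edx=10-1=9
cmp edx, 3  (cmp 9,3)
jg loop: taken
after add edi, edx: edi=10+9=19
after add esi, 10: esi=30+10=40
after xor esi, edx: esi=40^9=33
after sub edx, 1: edx=9-1=8
cmp edx, 3  (cmp 8,3)
jg loop: taken
after add edi, edx: edi=19+8=27
after add esi, 10: esi=33+10=43
after xor esi, edx: esi=43^8=35
after sub edx, 1: edx=8-1=7
cmp edx, 3  (cmp 7,3)
jg loop: taken
after add edi, edx: edi=27+7=34
after add esi, 10: esi=35+10=45
after xor esi, edx: esi=45^7=42
after sub edx, 1: edx=7-1=6
cmp edx, 3  (cmp 6,3)
jg loop: taken
after add edi, edx: edi=34+6=40
after add esi, 10: esi=42+10=52
after xor esi, edx: esi=52^6=50
after sub edx, 1: edx=6-1=5
cmp edx, 3  (cmp 5,3)
jg loop: taken
after add edi, edx: edi=40+5=45
after add esi, 10: esi=50+10=60
after xor esi, edx: esi=60^5=57
after sub edx, 1: edx=5-1=4
cmp edx, 3  (cmp 4,3)
jg loop: taken
after add edi, edx: edi=45+4=49
after add esi, 10: esi=57+10=67
after xor esi, edx: esi=67^4=71
after sub edx, 1: edx=4-1=3
cmp edx, 3  (cmp 3,3)
jg loop: not taken
after sub edi, esi: edi=49-71=-22
halt.
Total executed instructions: 47.

47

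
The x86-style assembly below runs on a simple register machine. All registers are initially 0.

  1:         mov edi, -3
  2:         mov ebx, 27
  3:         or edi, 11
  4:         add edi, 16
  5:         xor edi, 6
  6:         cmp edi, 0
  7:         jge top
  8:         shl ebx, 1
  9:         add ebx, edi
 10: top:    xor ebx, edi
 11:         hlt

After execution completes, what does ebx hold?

18

mov edi, -3 → edi=-3
mov ebx, 27 → ebx=27
or edi, 11 → edi=(-3)|11=-1
add edi, 16 → edi=(-1)+16=15
xor edi, 6 → edi=15^6=9
cmp edi, 0  (cmp 9,0)
jge top: taken
xor ebx, edi → ebx=27^9=18
halt.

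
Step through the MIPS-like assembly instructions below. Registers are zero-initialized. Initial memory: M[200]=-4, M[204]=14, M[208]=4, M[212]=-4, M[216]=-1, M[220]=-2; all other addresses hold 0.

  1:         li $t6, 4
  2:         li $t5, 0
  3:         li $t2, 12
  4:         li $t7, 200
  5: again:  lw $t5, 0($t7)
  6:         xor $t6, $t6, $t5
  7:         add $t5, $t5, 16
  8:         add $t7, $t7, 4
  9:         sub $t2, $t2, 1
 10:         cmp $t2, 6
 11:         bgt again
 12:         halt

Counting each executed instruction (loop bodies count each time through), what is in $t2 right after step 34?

$t6=4
$t5=0
$t2=12
$t7=200
$t5=M[200]=-4
$t6=4^(-4)=-8
$t5=(-4)+16=12
$t7=200+4=204
$t2=12-1=11
cmp $t2, 6  (cmp 11,6)
bgt again: taken
$t5=M[204]=14
$t6=(-8)^14=-10
$t5=14+16=30
$t7=204+4=208
$t2=11-1=10
cmp $t2, 6  (cmp 10,6)
bgt again: taken
$t5=M[208]=4
$t6=(-10)^4=-14
$t5=4+16=20
$t7=208+4=212
$t2=10-1=9
cmp $t2, 6  (cmp 9,6)
bgt again: taken
$t5=M[212]=-4
$t6=(-14)^(-4)=14
$t5=(-4)+16=12
$t7=212+4=216
$t2=9-1=8
cmp $t2, 6  (cmp 8,6)
bgt again: taken
$t5=M[216]=-1
$t6=14^(-1)=-15
After step 34: $t2 = 8.

8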